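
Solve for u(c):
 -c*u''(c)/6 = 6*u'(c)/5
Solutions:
 u(c) = C1 + C2/c^(31/5)


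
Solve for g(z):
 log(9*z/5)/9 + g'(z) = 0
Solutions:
 g(z) = C1 - z*log(z)/9 - 2*z*log(3)/9 + z/9 + z*log(5)/9


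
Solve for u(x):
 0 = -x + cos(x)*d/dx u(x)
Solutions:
 u(x) = C1 + Integral(x/cos(x), x)


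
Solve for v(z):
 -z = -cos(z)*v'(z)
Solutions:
 v(z) = C1 + Integral(z/cos(z), z)


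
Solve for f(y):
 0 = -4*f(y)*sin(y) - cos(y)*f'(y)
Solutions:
 f(y) = C1*cos(y)^4


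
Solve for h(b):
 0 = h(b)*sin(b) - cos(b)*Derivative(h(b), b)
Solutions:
 h(b) = C1/cos(b)


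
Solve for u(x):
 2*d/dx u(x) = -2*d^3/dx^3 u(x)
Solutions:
 u(x) = C1 + C2*sin(x) + C3*cos(x)


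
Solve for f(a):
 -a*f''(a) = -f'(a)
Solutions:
 f(a) = C1 + C2*a^2


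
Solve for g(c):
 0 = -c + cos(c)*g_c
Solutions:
 g(c) = C1 + Integral(c/cos(c), c)


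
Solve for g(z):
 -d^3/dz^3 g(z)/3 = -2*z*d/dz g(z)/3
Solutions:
 g(z) = C1 + Integral(C2*airyai(2^(1/3)*z) + C3*airybi(2^(1/3)*z), z)


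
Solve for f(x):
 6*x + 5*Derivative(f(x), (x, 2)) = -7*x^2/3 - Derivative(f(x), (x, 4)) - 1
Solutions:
 f(x) = C1 + C2*x + C3*sin(sqrt(5)*x) + C4*cos(sqrt(5)*x) - 7*x^4/180 - x^3/5 - x^2/150


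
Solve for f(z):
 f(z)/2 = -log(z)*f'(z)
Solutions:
 f(z) = C1*exp(-li(z)/2)


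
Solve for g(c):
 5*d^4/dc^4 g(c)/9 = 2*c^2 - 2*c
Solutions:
 g(c) = C1 + C2*c + C3*c^2 + C4*c^3 + c^6/100 - 3*c^5/100


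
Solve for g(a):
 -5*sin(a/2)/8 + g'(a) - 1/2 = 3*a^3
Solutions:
 g(a) = C1 + 3*a^4/4 + a/2 - 5*cos(a/2)/4


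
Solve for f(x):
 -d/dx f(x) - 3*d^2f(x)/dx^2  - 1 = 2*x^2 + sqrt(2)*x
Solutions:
 f(x) = C1 + C2*exp(-x/3) - 2*x^3/3 - sqrt(2)*x^2/2 + 6*x^2 - 37*x + 3*sqrt(2)*x


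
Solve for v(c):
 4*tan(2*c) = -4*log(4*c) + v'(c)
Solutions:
 v(c) = C1 + 4*c*log(c) - 4*c + 8*c*log(2) - 2*log(cos(2*c))


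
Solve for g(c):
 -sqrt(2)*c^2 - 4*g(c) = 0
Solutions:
 g(c) = -sqrt(2)*c^2/4


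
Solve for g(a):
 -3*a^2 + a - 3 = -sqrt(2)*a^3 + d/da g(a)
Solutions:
 g(a) = C1 + sqrt(2)*a^4/4 - a^3 + a^2/2 - 3*a


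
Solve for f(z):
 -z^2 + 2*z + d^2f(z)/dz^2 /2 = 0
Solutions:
 f(z) = C1 + C2*z + z^4/6 - 2*z^3/3


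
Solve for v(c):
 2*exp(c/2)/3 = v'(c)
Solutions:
 v(c) = C1 + 4*exp(c/2)/3


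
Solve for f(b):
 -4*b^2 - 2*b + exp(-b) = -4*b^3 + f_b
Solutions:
 f(b) = C1 + b^4 - 4*b^3/3 - b^2 - exp(-b)


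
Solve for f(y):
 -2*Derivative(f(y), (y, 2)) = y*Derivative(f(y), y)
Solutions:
 f(y) = C1 + C2*erf(y/2)


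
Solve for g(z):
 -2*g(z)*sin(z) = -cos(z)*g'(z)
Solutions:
 g(z) = C1/cos(z)^2


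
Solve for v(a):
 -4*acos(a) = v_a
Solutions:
 v(a) = C1 - 4*a*acos(a) + 4*sqrt(1 - a^2)


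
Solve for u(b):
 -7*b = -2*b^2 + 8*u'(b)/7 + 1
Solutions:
 u(b) = C1 + 7*b^3/12 - 49*b^2/16 - 7*b/8


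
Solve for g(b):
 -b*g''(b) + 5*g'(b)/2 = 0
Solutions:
 g(b) = C1 + C2*b^(7/2)


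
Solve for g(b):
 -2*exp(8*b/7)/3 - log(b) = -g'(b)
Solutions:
 g(b) = C1 + b*log(b) - b + 7*exp(8*b/7)/12


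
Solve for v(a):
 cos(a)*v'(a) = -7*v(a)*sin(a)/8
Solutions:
 v(a) = C1*cos(a)^(7/8)


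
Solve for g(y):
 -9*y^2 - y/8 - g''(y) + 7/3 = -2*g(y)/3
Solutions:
 g(y) = C1*exp(-sqrt(6)*y/3) + C2*exp(sqrt(6)*y/3) + 27*y^2/2 + 3*y/16 + 37


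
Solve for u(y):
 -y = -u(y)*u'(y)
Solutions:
 u(y) = -sqrt(C1 + y^2)
 u(y) = sqrt(C1 + y^2)


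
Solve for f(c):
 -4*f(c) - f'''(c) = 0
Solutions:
 f(c) = C3*exp(-2^(2/3)*c) + (C1*sin(2^(2/3)*sqrt(3)*c/2) + C2*cos(2^(2/3)*sqrt(3)*c/2))*exp(2^(2/3)*c/2)


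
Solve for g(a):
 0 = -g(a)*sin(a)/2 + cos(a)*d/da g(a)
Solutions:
 g(a) = C1/sqrt(cos(a))


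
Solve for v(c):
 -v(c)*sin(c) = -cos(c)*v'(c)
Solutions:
 v(c) = C1/cos(c)


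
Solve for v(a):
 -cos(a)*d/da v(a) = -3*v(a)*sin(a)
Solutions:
 v(a) = C1/cos(a)^3


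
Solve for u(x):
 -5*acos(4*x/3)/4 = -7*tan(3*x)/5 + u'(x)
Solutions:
 u(x) = C1 - 5*x*acos(4*x/3)/4 + 5*sqrt(9 - 16*x^2)/16 - 7*log(cos(3*x))/15


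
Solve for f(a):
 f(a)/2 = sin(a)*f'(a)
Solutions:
 f(a) = C1*(cos(a) - 1)^(1/4)/(cos(a) + 1)^(1/4)


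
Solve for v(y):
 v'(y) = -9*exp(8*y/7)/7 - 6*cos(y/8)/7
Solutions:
 v(y) = C1 - 9*exp(8*y/7)/8 - 48*sin(y/8)/7


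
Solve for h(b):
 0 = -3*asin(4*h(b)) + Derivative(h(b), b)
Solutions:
 Integral(1/asin(4*_y), (_y, h(b))) = C1 + 3*b


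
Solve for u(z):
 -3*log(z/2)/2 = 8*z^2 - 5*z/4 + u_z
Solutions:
 u(z) = C1 - 8*z^3/3 + 5*z^2/8 - 3*z*log(z)/2 + 3*z*log(2)/2 + 3*z/2


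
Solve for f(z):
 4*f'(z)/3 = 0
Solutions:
 f(z) = C1


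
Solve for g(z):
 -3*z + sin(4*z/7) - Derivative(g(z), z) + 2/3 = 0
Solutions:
 g(z) = C1 - 3*z^2/2 + 2*z/3 - 7*cos(4*z/7)/4


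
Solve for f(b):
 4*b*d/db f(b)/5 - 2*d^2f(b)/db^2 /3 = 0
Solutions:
 f(b) = C1 + C2*erfi(sqrt(15)*b/5)


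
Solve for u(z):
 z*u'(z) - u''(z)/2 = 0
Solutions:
 u(z) = C1 + C2*erfi(z)


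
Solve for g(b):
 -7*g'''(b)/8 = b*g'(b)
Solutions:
 g(b) = C1 + Integral(C2*airyai(-2*7^(2/3)*b/7) + C3*airybi(-2*7^(2/3)*b/7), b)


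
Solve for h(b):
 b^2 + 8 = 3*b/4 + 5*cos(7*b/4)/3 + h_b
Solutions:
 h(b) = C1 + b^3/3 - 3*b^2/8 + 8*b - 20*sin(7*b/4)/21


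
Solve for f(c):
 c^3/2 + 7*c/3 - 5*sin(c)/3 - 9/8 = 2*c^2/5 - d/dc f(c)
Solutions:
 f(c) = C1 - c^4/8 + 2*c^3/15 - 7*c^2/6 + 9*c/8 - 5*cos(c)/3


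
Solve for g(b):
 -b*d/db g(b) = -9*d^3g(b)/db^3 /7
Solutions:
 g(b) = C1 + Integral(C2*airyai(21^(1/3)*b/3) + C3*airybi(21^(1/3)*b/3), b)


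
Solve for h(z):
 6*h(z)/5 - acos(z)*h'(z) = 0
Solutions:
 h(z) = C1*exp(6*Integral(1/acos(z), z)/5)


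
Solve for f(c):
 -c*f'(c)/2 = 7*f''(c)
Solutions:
 f(c) = C1 + C2*erf(sqrt(7)*c/14)


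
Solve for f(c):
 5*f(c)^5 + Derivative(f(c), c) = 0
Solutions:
 f(c) = -I*(1/(C1 + 20*c))^(1/4)
 f(c) = I*(1/(C1 + 20*c))^(1/4)
 f(c) = -(1/(C1 + 20*c))^(1/4)
 f(c) = (1/(C1 + 20*c))^(1/4)


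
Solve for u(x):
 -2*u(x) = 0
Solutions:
 u(x) = 0


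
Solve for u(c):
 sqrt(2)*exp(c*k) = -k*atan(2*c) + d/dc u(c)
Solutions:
 u(c) = C1 + k*(c*atan(2*c) - log(4*c^2 + 1)/4) + sqrt(2)*Piecewise((exp(c*k)/k, Ne(k, 0)), (c, True))


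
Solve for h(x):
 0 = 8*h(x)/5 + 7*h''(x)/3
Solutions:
 h(x) = C1*sin(2*sqrt(210)*x/35) + C2*cos(2*sqrt(210)*x/35)


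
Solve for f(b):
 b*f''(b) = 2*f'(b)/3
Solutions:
 f(b) = C1 + C2*b^(5/3)


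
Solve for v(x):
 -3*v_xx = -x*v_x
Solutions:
 v(x) = C1 + C2*erfi(sqrt(6)*x/6)


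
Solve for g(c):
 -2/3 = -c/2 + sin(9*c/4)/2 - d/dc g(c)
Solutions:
 g(c) = C1 - c^2/4 + 2*c/3 - 2*cos(9*c/4)/9


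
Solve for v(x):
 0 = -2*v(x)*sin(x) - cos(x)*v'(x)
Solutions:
 v(x) = C1*cos(x)^2


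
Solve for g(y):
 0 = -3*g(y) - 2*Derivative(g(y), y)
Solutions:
 g(y) = C1*exp(-3*y/2)


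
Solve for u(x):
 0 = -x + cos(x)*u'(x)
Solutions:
 u(x) = C1 + Integral(x/cos(x), x)


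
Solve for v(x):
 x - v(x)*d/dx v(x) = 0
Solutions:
 v(x) = -sqrt(C1 + x^2)
 v(x) = sqrt(C1 + x^2)


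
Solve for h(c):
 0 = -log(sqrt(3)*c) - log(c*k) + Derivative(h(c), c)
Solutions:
 h(c) = C1 + c*(log(k) - 2 + log(3)/2) + 2*c*log(c)


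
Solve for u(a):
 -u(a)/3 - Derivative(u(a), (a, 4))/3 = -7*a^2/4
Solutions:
 u(a) = 21*a^2/4 + (C1*sin(sqrt(2)*a/2) + C2*cos(sqrt(2)*a/2))*exp(-sqrt(2)*a/2) + (C3*sin(sqrt(2)*a/2) + C4*cos(sqrt(2)*a/2))*exp(sqrt(2)*a/2)


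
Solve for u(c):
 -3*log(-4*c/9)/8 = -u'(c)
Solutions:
 u(c) = C1 + 3*c*log(-c)/8 + 3*c*(-2*log(3) - 1 + 2*log(2))/8


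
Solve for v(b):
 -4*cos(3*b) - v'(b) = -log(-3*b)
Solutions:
 v(b) = C1 + b*log(-b) - b + b*log(3) - 4*sin(3*b)/3


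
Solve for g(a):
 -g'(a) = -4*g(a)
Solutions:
 g(a) = C1*exp(4*a)


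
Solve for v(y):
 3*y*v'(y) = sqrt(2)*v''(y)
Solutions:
 v(y) = C1 + C2*erfi(2^(1/4)*sqrt(3)*y/2)


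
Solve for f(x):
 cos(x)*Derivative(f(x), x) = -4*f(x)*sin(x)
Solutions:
 f(x) = C1*cos(x)^4


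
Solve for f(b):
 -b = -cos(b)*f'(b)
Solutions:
 f(b) = C1 + Integral(b/cos(b), b)


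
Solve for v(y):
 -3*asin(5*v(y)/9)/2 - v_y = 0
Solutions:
 Integral(1/asin(5*_y/9), (_y, v(y))) = C1 - 3*y/2


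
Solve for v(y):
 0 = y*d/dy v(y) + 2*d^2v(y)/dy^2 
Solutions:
 v(y) = C1 + C2*erf(y/2)


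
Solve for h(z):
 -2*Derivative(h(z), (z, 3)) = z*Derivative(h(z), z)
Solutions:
 h(z) = C1 + Integral(C2*airyai(-2^(2/3)*z/2) + C3*airybi(-2^(2/3)*z/2), z)


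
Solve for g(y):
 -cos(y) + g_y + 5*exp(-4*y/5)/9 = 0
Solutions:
 g(y) = C1 + sin(y) + 25*exp(-4*y/5)/36


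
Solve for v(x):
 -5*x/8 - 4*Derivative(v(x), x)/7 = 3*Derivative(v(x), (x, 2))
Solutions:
 v(x) = C1 + C2*exp(-4*x/21) - 35*x^2/64 + 735*x/128


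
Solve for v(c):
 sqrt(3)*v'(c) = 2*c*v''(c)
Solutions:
 v(c) = C1 + C2*c^(sqrt(3)/2 + 1)


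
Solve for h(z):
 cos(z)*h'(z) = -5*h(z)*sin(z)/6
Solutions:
 h(z) = C1*cos(z)^(5/6)


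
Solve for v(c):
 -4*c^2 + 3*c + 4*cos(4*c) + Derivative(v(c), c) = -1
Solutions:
 v(c) = C1 + 4*c^3/3 - 3*c^2/2 - c - sin(4*c)


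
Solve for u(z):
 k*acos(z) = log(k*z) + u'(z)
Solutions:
 u(z) = C1 + k*(z*acos(z) - sqrt(1 - z^2)) - z*log(k*z) + z


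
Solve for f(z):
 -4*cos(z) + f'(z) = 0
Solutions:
 f(z) = C1 + 4*sin(z)


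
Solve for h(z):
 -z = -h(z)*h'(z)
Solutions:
 h(z) = -sqrt(C1 + z^2)
 h(z) = sqrt(C1 + z^2)


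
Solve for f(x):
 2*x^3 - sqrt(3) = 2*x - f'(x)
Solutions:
 f(x) = C1 - x^4/2 + x^2 + sqrt(3)*x


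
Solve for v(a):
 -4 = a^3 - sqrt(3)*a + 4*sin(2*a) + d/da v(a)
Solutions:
 v(a) = C1 - a^4/4 + sqrt(3)*a^2/2 - 4*a + 2*cos(2*a)


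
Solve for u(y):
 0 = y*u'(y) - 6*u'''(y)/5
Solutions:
 u(y) = C1 + Integral(C2*airyai(5^(1/3)*6^(2/3)*y/6) + C3*airybi(5^(1/3)*6^(2/3)*y/6), y)


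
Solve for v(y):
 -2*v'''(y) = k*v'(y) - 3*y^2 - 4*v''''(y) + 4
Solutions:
 v(y) = C1 + C2*exp(y*(-(-27*k + sqrt((27*k + 1)^2 - 1) - 1)^(1/3) + 1 - 1/(-27*k + sqrt((27*k + 1)^2 - 1) - 1)^(1/3))/6) + C3*exp(y*((-27*k + sqrt((27*k + 1)^2 - 1) - 1)^(1/3) - sqrt(3)*I*(-27*k + sqrt((27*k + 1)^2 - 1) - 1)^(1/3) + 2 - 4/((-1 + sqrt(3)*I)*(-27*k + sqrt((27*k + 1)^2 - 1) - 1)^(1/3)))/12) + C4*exp(y*((-27*k + sqrt((27*k + 1)^2 - 1) - 1)^(1/3) + sqrt(3)*I*(-27*k + sqrt((27*k + 1)^2 - 1) - 1)^(1/3) + 2 + 4/((1 + sqrt(3)*I)*(-27*k + sqrt((27*k + 1)^2 - 1) - 1)^(1/3)))/12) + y^3/k - 4*y/k - 12*y/k^2


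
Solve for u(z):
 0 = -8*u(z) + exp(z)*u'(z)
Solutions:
 u(z) = C1*exp(-8*exp(-z))


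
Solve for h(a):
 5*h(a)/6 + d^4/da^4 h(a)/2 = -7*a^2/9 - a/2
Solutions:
 h(a) = -14*a^2/15 - 3*a/5 + (C1*sin(sqrt(2)*3^(3/4)*5^(1/4)*a/6) + C2*cos(sqrt(2)*3^(3/4)*5^(1/4)*a/6))*exp(-sqrt(2)*3^(3/4)*5^(1/4)*a/6) + (C3*sin(sqrt(2)*3^(3/4)*5^(1/4)*a/6) + C4*cos(sqrt(2)*3^(3/4)*5^(1/4)*a/6))*exp(sqrt(2)*3^(3/4)*5^(1/4)*a/6)


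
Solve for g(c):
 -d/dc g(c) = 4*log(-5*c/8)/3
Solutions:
 g(c) = C1 - 4*c*log(-c)/3 + c*(-4*log(5)/3 + 4/3 + 4*log(2))


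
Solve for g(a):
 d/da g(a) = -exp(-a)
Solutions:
 g(a) = C1 + exp(-a)


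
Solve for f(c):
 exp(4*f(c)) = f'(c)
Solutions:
 f(c) = log(-(-1/(C1 + 4*c))^(1/4))
 f(c) = log(-1/(C1 + 4*c))/4
 f(c) = log(-I*(-1/(C1 + 4*c))^(1/4))
 f(c) = log(I*(-1/(C1 + 4*c))^(1/4))


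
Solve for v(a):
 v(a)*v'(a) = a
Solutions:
 v(a) = -sqrt(C1 + a^2)
 v(a) = sqrt(C1 + a^2)


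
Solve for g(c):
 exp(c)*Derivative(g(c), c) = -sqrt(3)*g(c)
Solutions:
 g(c) = C1*exp(sqrt(3)*exp(-c))


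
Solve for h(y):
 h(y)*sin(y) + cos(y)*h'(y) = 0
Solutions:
 h(y) = C1*cos(y)


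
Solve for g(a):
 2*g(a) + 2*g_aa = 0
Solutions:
 g(a) = C1*sin(a) + C2*cos(a)


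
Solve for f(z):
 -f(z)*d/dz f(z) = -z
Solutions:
 f(z) = -sqrt(C1 + z^2)
 f(z) = sqrt(C1 + z^2)


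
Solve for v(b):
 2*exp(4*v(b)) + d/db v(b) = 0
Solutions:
 v(b) = log(-I*(1/(C1 + 8*b))^(1/4))
 v(b) = log(I*(1/(C1 + 8*b))^(1/4))
 v(b) = log(-(1/(C1 + 8*b))^(1/4))
 v(b) = log(1/(C1 + 8*b))/4


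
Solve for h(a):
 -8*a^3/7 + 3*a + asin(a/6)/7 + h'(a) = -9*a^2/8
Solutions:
 h(a) = C1 + 2*a^4/7 - 3*a^3/8 - 3*a^2/2 - a*asin(a/6)/7 - sqrt(36 - a^2)/7


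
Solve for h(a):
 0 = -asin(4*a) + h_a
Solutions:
 h(a) = C1 + a*asin(4*a) + sqrt(1 - 16*a^2)/4


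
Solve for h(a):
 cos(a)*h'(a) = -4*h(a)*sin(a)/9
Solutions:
 h(a) = C1*cos(a)^(4/9)


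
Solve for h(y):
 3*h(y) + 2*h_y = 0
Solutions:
 h(y) = C1*exp(-3*y/2)


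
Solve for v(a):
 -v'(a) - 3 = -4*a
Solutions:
 v(a) = C1 + 2*a^2 - 3*a


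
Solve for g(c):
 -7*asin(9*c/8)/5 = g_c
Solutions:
 g(c) = C1 - 7*c*asin(9*c/8)/5 - 7*sqrt(64 - 81*c^2)/45


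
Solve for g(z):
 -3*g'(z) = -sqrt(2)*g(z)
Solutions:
 g(z) = C1*exp(sqrt(2)*z/3)


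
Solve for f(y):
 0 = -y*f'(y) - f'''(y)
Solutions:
 f(y) = C1 + Integral(C2*airyai(-y) + C3*airybi(-y), y)


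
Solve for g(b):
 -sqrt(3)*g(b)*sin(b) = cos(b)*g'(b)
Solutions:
 g(b) = C1*cos(b)^(sqrt(3))


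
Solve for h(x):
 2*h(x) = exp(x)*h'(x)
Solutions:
 h(x) = C1*exp(-2*exp(-x))


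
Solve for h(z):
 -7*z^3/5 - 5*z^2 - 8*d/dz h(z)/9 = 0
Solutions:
 h(z) = C1 - 63*z^4/160 - 15*z^3/8


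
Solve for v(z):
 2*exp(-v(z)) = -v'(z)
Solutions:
 v(z) = log(C1 - 2*z)


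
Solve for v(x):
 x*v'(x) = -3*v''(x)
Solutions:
 v(x) = C1 + C2*erf(sqrt(6)*x/6)


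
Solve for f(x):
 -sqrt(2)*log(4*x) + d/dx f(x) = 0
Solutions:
 f(x) = C1 + sqrt(2)*x*log(x) - sqrt(2)*x + 2*sqrt(2)*x*log(2)


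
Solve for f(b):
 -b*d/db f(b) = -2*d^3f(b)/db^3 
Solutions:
 f(b) = C1 + Integral(C2*airyai(2^(2/3)*b/2) + C3*airybi(2^(2/3)*b/2), b)


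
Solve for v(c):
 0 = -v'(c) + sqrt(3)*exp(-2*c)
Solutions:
 v(c) = C1 - sqrt(3)*exp(-2*c)/2


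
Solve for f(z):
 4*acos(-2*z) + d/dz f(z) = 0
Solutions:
 f(z) = C1 - 4*z*acos(-2*z) - 2*sqrt(1 - 4*z^2)


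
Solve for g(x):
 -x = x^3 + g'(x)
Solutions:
 g(x) = C1 - x^4/4 - x^2/2


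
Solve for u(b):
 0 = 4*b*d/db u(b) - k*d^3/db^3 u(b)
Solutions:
 u(b) = C1 + Integral(C2*airyai(2^(2/3)*b*(1/k)^(1/3)) + C3*airybi(2^(2/3)*b*(1/k)^(1/3)), b)


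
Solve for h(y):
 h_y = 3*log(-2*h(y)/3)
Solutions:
 -Integral(1/(log(-_y) - log(3) + log(2)), (_y, h(y)))/3 = C1 - y


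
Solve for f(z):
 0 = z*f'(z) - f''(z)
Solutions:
 f(z) = C1 + C2*erfi(sqrt(2)*z/2)


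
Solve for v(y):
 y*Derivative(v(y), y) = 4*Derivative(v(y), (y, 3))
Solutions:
 v(y) = C1 + Integral(C2*airyai(2^(1/3)*y/2) + C3*airybi(2^(1/3)*y/2), y)


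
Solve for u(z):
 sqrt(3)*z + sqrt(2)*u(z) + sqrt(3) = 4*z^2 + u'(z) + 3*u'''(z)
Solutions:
 u(z) = C1*exp(-2^(1/6)*z*(-2/(9 + sqrt(83))^(1/3) + 2^(2/3)*(9 + sqrt(83))^(1/3))/12)*sin(2^(1/6)*sqrt(3)*z*(2/(9 + sqrt(83))^(1/3) + 2^(2/3)*(9 + sqrt(83))^(1/3))/12) + C2*exp(-2^(1/6)*z*(-2/(9 + sqrt(83))^(1/3) + 2^(2/3)*(9 + sqrt(83))^(1/3))/12)*cos(2^(1/6)*sqrt(3)*z*(2/(9 + sqrt(83))^(1/3) + 2^(2/3)*(9 + sqrt(83))^(1/3))/12) + C3*exp(2^(1/6)*z*(-2/(9 + sqrt(83))^(1/3) + 2^(2/3)*(9 + sqrt(83))^(1/3))/6) + 2*sqrt(2)*z^2 - sqrt(6)*z/2 + 4*z - sqrt(6)/2 - sqrt(3)/2 + 2*sqrt(2)


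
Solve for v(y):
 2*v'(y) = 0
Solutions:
 v(y) = C1


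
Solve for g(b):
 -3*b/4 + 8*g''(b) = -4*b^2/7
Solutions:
 g(b) = C1 + C2*b - b^4/168 + b^3/64


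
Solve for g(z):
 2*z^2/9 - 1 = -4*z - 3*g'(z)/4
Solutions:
 g(z) = C1 - 8*z^3/81 - 8*z^2/3 + 4*z/3


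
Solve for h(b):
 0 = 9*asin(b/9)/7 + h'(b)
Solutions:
 h(b) = C1 - 9*b*asin(b/9)/7 - 9*sqrt(81 - b^2)/7


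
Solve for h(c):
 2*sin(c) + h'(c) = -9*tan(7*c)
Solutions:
 h(c) = C1 + 9*log(cos(7*c))/7 + 2*cos(c)


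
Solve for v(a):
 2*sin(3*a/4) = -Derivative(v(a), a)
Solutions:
 v(a) = C1 + 8*cos(3*a/4)/3


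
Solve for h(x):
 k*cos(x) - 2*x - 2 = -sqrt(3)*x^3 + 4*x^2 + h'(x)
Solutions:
 h(x) = C1 + k*sin(x) + sqrt(3)*x^4/4 - 4*x^3/3 - x^2 - 2*x


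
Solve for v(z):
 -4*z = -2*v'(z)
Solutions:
 v(z) = C1 + z^2


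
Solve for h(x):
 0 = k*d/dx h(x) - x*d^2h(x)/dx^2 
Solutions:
 h(x) = C1 + x^(re(k) + 1)*(C2*sin(log(x)*Abs(im(k))) + C3*cos(log(x)*im(k)))


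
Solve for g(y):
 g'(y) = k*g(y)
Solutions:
 g(y) = C1*exp(k*y)


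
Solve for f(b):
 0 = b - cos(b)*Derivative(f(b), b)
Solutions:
 f(b) = C1 + Integral(b/cos(b), b)


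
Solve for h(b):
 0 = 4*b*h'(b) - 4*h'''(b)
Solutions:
 h(b) = C1 + Integral(C2*airyai(b) + C3*airybi(b), b)


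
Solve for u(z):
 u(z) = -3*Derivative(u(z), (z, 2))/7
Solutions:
 u(z) = C1*sin(sqrt(21)*z/3) + C2*cos(sqrt(21)*z/3)


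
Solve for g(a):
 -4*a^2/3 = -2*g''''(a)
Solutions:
 g(a) = C1 + C2*a + C3*a^2 + C4*a^3 + a^6/540


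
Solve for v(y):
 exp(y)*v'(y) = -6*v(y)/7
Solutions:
 v(y) = C1*exp(6*exp(-y)/7)


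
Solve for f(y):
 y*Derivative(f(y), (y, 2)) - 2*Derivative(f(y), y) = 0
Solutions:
 f(y) = C1 + C2*y^3


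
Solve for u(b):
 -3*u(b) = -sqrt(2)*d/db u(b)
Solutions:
 u(b) = C1*exp(3*sqrt(2)*b/2)


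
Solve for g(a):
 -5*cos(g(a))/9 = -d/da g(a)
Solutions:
 -5*a/9 - log(sin(g(a)) - 1)/2 + log(sin(g(a)) + 1)/2 = C1


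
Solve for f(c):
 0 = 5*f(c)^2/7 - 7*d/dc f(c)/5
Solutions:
 f(c) = -49/(C1 + 25*c)


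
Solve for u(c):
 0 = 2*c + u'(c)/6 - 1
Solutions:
 u(c) = C1 - 6*c^2 + 6*c


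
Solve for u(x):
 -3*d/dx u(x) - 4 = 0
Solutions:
 u(x) = C1 - 4*x/3


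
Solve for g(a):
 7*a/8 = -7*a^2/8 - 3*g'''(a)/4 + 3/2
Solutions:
 g(a) = C1 + C2*a + C3*a^2 - 7*a^5/360 - 7*a^4/144 + a^3/3


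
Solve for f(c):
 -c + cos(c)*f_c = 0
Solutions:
 f(c) = C1 + Integral(c/cos(c), c)


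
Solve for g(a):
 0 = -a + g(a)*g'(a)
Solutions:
 g(a) = -sqrt(C1 + a^2)
 g(a) = sqrt(C1 + a^2)


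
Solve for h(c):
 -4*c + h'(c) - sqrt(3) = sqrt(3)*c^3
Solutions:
 h(c) = C1 + sqrt(3)*c^4/4 + 2*c^2 + sqrt(3)*c


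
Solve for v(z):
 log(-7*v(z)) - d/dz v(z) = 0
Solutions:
 -Integral(1/(log(-_y) + log(7)), (_y, v(z))) = C1 - z


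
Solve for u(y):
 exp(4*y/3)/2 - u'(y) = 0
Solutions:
 u(y) = C1 + 3*exp(4*y/3)/8


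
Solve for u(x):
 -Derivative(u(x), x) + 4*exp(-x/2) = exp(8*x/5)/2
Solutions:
 u(x) = C1 - 5*exp(8*x/5)/16 - 8*exp(-x/2)


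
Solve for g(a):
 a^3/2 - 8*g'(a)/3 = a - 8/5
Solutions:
 g(a) = C1 + 3*a^4/64 - 3*a^2/16 + 3*a/5


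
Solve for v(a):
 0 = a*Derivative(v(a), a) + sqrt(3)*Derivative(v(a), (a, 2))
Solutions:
 v(a) = C1 + C2*erf(sqrt(2)*3^(3/4)*a/6)


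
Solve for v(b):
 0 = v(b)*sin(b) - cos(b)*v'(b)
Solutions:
 v(b) = C1/cos(b)


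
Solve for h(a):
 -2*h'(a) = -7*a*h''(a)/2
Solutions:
 h(a) = C1 + C2*a^(11/7)


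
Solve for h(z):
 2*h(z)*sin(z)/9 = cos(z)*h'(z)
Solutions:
 h(z) = C1/cos(z)^(2/9)


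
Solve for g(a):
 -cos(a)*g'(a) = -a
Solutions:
 g(a) = C1 + Integral(a/cos(a), a)


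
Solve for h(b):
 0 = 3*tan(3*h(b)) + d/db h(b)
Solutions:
 h(b) = -asin(C1*exp(-9*b))/3 + pi/3
 h(b) = asin(C1*exp(-9*b))/3


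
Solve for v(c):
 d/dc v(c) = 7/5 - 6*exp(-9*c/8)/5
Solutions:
 v(c) = C1 + 7*c/5 + 16*exp(-9*c/8)/15


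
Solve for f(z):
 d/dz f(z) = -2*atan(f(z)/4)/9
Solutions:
 Integral(1/atan(_y/4), (_y, f(z))) = C1 - 2*z/9


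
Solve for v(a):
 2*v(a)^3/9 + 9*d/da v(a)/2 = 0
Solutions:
 v(a) = -9*sqrt(2)*sqrt(-1/(C1 - 4*a))/2
 v(a) = 9*sqrt(2)*sqrt(-1/(C1 - 4*a))/2


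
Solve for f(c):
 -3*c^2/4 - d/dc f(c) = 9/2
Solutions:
 f(c) = C1 - c^3/4 - 9*c/2


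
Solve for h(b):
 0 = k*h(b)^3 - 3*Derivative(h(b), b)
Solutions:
 h(b) = -sqrt(6)*sqrt(-1/(C1 + b*k))/2
 h(b) = sqrt(6)*sqrt(-1/(C1 + b*k))/2


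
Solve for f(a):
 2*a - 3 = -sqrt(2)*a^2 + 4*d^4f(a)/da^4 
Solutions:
 f(a) = C1 + C2*a + C3*a^2 + C4*a^3 + sqrt(2)*a^6/1440 + a^5/240 - a^4/32


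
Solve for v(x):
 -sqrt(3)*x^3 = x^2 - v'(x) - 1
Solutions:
 v(x) = C1 + sqrt(3)*x^4/4 + x^3/3 - x


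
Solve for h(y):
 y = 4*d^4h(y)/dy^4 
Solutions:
 h(y) = C1 + C2*y + C3*y^2 + C4*y^3 + y^5/480


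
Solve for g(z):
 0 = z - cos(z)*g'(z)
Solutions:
 g(z) = C1 + Integral(z/cos(z), z)


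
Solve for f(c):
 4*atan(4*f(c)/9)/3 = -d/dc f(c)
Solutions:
 Integral(1/atan(4*_y/9), (_y, f(c))) = C1 - 4*c/3


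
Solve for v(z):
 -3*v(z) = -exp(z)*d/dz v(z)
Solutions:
 v(z) = C1*exp(-3*exp(-z))


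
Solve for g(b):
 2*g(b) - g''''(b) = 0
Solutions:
 g(b) = C1*exp(-2^(1/4)*b) + C2*exp(2^(1/4)*b) + C3*sin(2^(1/4)*b) + C4*cos(2^(1/4)*b)


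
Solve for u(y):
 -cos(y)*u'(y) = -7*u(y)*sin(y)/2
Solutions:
 u(y) = C1/cos(y)^(7/2)


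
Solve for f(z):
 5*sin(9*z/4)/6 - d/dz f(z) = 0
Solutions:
 f(z) = C1 - 10*cos(9*z/4)/27


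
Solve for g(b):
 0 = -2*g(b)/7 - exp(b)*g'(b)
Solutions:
 g(b) = C1*exp(2*exp(-b)/7)


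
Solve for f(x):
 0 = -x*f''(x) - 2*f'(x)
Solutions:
 f(x) = C1 + C2/x


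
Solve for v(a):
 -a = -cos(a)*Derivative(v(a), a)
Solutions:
 v(a) = C1 + Integral(a/cos(a), a)


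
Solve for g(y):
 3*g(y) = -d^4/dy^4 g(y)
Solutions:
 g(y) = (C1*sin(sqrt(2)*3^(1/4)*y/2) + C2*cos(sqrt(2)*3^(1/4)*y/2))*exp(-sqrt(2)*3^(1/4)*y/2) + (C3*sin(sqrt(2)*3^(1/4)*y/2) + C4*cos(sqrt(2)*3^(1/4)*y/2))*exp(sqrt(2)*3^(1/4)*y/2)


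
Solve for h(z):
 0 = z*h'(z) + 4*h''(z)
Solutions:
 h(z) = C1 + C2*erf(sqrt(2)*z/4)


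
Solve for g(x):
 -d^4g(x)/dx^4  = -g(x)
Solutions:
 g(x) = C1*exp(-x) + C2*exp(x) + C3*sin(x) + C4*cos(x)


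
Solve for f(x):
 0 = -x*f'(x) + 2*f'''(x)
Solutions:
 f(x) = C1 + Integral(C2*airyai(2^(2/3)*x/2) + C3*airybi(2^(2/3)*x/2), x)


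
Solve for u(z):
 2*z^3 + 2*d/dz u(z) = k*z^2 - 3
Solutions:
 u(z) = C1 + k*z^3/6 - z^4/4 - 3*z/2


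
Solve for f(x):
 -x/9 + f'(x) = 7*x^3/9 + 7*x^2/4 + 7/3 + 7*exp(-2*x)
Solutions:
 f(x) = C1 + 7*x^4/36 + 7*x^3/12 + x^2/18 + 7*x/3 - 7*exp(-2*x)/2


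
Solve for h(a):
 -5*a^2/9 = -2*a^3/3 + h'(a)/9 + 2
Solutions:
 h(a) = C1 + 3*a^4/2 - 5*a^3/3 - 18*a


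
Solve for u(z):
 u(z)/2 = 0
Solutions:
 u(z) = 0


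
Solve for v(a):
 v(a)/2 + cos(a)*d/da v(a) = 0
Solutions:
 v(a) = C1*(sin(a) - 1)^(1/4)/(sin(a) + 1)^(1/4)


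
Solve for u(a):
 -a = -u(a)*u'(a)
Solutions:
 u(a) = -sqrt(C1 + a^2)
 u(a) = sqrt(C1 + a^2)


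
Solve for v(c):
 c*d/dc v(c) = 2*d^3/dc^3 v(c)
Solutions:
 v(c) = C1 + Integral(C2*airyai(2^(2/3)*c/2) + C3*airybi(2^(2/3)*c/2), c)


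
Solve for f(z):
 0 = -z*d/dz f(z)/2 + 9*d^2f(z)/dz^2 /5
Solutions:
 f(z) = C1 + C2*erfi(sqrt(5)*z/6)


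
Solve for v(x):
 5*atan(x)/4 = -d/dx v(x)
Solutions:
 v(x) = C1 - 5*x*atan(x)/4 + 5*log(x^2 + 1)/8


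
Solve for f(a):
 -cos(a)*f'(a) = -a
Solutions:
 f(a) = C1 + Integral(a/cos(a), a)


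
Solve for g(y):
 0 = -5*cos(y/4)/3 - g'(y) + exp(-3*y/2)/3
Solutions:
 g(y) = C1 - 20*sin(y/4)/3 - 2*exp(-3*y/2)/9


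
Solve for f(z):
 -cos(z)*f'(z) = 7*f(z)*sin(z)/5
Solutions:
 f(z) = C1*cos(z)^(7/5)


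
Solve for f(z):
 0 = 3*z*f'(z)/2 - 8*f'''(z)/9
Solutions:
 f(z) = C1 + Integral(C2*airyai(3*2^(2/3)*z/4) + C3*airybi(3*2^(2/3)*z/4), z)


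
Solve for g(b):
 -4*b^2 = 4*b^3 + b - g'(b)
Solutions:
 g(b) = C1 + b^4 + 4*b^3/3 + b^2/2


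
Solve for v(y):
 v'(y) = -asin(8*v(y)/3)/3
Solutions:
 Integral(1/asin(8*_y/3), (_y, v(y))) = C1 - y/3


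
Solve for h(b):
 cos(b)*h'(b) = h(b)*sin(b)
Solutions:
 h(b) = C1/cos(b)


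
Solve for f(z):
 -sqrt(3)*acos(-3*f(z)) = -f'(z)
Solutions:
 Integral(1/acos(-3*_y), (_y, f(z))) = C1 + sqrt(3)*z


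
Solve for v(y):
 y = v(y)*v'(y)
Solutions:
 v(y) = -sqrt(C1 + y^2)
 v(y) = sqrt(C1 + y^2)


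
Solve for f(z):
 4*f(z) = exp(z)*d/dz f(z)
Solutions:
 f(z) = C1*exp(-4*exp(-z))


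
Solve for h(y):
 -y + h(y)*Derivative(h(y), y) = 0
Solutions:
 h(y) = -sqrt(C1 + y^2)
 h(y) = sqrt(C1 + y^2)


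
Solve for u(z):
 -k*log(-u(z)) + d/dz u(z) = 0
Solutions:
 -li(-u(z)) = C1 + k*z


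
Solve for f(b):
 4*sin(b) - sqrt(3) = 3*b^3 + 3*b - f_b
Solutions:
 f(b) = C1 + 3*b^4/4 + 3*b^2/2 + sqrt(3)*b + 4*cos(b)


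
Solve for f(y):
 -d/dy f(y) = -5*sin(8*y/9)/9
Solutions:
 f(y) = C1 - 5*cos(8*y/9)/8


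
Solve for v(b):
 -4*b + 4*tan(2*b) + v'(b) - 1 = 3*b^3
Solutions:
 v(b) = C1 + 3*b^4/4 + 2*b^2 + b + 2*log(cos(2*b))


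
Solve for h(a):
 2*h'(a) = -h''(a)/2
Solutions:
 h(a) = C1 + C2*exp(-4*a)


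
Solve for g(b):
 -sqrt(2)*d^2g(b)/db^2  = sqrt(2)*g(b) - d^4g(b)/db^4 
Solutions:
 g(b) = C1*exp(-2^(3/4)*b*sqrt(1 + sqrt(1 + 2*sqrt(2)))/2) + C2*exp(2^(3/4)*b*sqrt(1 + sqrt(1 + 2*sqrt(2)))/2) + C3*sin(2^(3/4)*b*sqrt(-1 + sqrt(1 + 2*sqrt(2)))/2) + C4*cosh(2^(3/4)*b*sqrt(1 - sqrt(1 + 2*sqrt(2)))/2)


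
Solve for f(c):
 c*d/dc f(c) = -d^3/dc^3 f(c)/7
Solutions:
 f(c) = C1 + Integral(C2*airyai(-7^(1/3)*c) + C3*airybi(-7^(1/3)*c), c)


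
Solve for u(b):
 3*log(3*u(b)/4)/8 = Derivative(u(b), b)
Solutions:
 8*Integral(1/(-log(_y) - log(3) + 2*log(2)), (_y, u(b)))/3 = C1 - b


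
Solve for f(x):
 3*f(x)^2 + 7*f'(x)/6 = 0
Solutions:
 f(x) = 7/(C1 + 18*x)


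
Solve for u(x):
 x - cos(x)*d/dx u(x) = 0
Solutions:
 u(x) = C1 + Integral(x/cos(x), x)


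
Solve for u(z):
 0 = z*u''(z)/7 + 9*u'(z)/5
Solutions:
 u(z) = C1 + C2/z^(58/5)


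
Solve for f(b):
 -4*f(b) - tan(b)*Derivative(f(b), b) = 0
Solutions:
 f(b) = C1/sin(b)^4


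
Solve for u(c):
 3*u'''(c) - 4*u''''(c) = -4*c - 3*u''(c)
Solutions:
 u(c) = C1 + C2*c + C3*exp(c*(3 - sqrt(57))/8) + C4*exp(c*(3 + sqrt(57))/8) - 2*c^3/9 + 2*c^2/3


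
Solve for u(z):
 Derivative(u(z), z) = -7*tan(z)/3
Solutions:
 u(z) = C1 + 7*log(cos(z))/3


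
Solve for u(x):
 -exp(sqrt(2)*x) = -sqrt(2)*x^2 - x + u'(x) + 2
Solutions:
 u(x) = C1 + sqrt(2)*x^3/3 + x^2/2 - 2*x - sqrt(2)*exp(sqrt(2)*x)/2


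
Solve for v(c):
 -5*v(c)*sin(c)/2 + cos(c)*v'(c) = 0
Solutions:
 v(c) = C1/cos(c)^(5/2)


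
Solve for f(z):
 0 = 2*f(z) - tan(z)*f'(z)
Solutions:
 f(z) = C1*sin(z)^2


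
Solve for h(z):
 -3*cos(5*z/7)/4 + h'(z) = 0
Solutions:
 h(z) = C1 + 21*sin(5*z/7)/20


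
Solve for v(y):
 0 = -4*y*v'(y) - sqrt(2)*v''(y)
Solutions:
 v(y) = C1 + C2*erf(2^(1/4)*y)


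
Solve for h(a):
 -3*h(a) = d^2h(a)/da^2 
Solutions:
 h(a) = C1*sin(sqrt(3)*a) + C2*cos(sqrt(3)*a)


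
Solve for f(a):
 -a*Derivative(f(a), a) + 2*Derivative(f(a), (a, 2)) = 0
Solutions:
 f(a) = C1 + C2*erfi(a/2)


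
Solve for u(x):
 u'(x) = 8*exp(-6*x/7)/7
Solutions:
 u(x) = C1 - 4*exp(-6*x/7)/3


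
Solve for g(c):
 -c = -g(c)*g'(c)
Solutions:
 g(c) = -sqrt(C1 + c^2)
 g(c) = sqrt(C1 + c^2)


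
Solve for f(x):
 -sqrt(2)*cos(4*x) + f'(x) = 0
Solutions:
 f(x) = C1 + sqrt(2)*sin(4*x)/4


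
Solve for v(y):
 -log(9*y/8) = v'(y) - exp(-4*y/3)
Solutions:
 v(y) = C1 - y*log(y) + y*(-2*log(3) + 1 + 3*log(2)) - 3*exp(-4*y/3)/4


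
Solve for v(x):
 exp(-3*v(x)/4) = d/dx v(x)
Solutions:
 v(x) = 4*log(C1 + 3*x/4)/3
 v(x) = 4*log((-6^(1/3) - 2^(1/3)*3^(5/6)*I)*(C1 + x)^(1/3)/4)
 v(x) = 4*log((-6^(1/3) + 2^(1/3)*3^(5/6)*I)*(C1 + x)^(1/3)/4)


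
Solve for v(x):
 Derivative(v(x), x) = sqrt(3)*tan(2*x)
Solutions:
 v(x) = C1 - sqrt(3)*log(cos(2*x))/2


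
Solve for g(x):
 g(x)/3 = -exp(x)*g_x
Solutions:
 g(x) = C1*exp(exp(-x)/3)


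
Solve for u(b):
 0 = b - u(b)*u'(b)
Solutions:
 u(b) = -sqrt(C1 + b^2)
 u(b) = sqrt(C1 + b^2)


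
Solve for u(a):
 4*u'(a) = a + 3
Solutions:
 u(a) = C1 + a^2/8 + 3*a/4


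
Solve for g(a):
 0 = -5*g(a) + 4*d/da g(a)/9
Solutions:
 g(a) = C1*exp(45*a/4)


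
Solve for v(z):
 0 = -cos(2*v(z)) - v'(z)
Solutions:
 v(z) = -asin((C1 + exp(4*z))/(C1 - exp(4*z)))/2 + pi/2
 v(z) = asin((C1 + exp(4*z))/(C1 - exp(4*z)))/2


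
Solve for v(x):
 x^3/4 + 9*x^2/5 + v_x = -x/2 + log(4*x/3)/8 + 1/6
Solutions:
 v(x) = C1 - x^4/16 - 3*x^3/5 - x^2/4 + x*log(x)/8 - x*log(3)/8 + x/24 + x*log(2)/4


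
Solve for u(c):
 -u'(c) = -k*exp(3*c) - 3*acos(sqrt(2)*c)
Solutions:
 u(c) = C1 + 3*c*acos(sqrt(2)*c) + k*exp(3*c)/3 - 3*sqrt(2)*sqrt(1 - 2*c^2)/2


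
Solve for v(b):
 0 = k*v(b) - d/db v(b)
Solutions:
 v(b) = C1*exp(b*k)


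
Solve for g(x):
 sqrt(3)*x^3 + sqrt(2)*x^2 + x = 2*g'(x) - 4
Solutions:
 g(x) = C1 + sqrt(3)*x^4/8 + sqrt(2)*x^3/6 + x^2/4 + 2*x


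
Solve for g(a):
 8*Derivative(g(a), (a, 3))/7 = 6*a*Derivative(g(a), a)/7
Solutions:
 g(a) = C1 + Integral(C2*airyai(6^(1/3)*a/2) + C3*airybi(6^(1/3)*a/2), a)


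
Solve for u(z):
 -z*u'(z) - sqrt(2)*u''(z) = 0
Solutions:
 u(z) = C1 + C2*erf(2^(1/4)*z/2)


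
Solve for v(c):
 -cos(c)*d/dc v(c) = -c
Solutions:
 v(c) = C1 + Integral(c/cos(c), c)


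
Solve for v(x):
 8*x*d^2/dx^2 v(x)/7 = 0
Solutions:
 v(x) = C1 + C2*x


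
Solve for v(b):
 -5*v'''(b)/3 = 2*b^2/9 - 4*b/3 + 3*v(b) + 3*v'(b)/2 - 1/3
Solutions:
 v(b) = C1*exp(-30^(1/3)*b*(-(30 + sqrt(930))^(1/3) + 30^(1/3)/(30 + sqrt(930))^(1/3))/20)*sin(10^(1/3)*3^(1/6)*b*(3*10^(1/3)/(30 + sqrt(930))^(1/3) + 3^(2/3)*(30 + sqrt(930))^(1/3))/20) + C2*exp(-30^(1/3)*b*(-(30 + sqrt(930))^(1/3) + 30^(1/3)/(30 + sqrt(930))^(1/3))/20)*cos(10^(1/3)*3^(1/6)*b*(3*10^(1/3)/(30 + sqrt(930))^(1/3) + 3^(2/3)*(30 + sqrt(930))^(1/3))/20) + C3*exp(30^(1/3)*b*(-(30 + sqrt(930))^(1/3) + 30^(1/3)/(30 + sqrt(930))^(1/3))/10) - 2*b^2/27 + 14*b/27 - 4/27


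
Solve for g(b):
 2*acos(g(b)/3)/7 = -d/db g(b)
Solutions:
 Integral(1/acos(_y/3), (_y, g(b))) = C1 - 2*b/7


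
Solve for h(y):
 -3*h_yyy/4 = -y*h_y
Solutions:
 h(y) = C1 + Integral(C2*airyai(6^(2/3)*y/3) + C3*airybi(6^(2/3)*y/3), y)


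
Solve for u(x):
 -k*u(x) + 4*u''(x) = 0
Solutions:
 u(x) = C1*exp(-sqrt(k)*x/2) + C2*exp(sqrt(k)*x/2)


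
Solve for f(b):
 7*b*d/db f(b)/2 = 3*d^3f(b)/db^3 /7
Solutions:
 f(b) = C1 + Integral(C2*airyai(42^(2/3)*b/6) + C3*airybi(42^(2/3)*b/6), b)


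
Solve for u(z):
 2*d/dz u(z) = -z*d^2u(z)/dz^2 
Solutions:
 u(z) = C1 + C2/z


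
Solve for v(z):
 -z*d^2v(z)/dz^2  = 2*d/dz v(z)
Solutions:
 v(z) = C1 + C2/z


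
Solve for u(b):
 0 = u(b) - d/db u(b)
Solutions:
 u(b) = C1*exp(b)


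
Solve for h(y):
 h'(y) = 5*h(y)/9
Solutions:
 h(y) = C1*exp(5*y/9)


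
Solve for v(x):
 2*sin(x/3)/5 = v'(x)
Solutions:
 v(x) = C1 - 6*cos(x/3)/5


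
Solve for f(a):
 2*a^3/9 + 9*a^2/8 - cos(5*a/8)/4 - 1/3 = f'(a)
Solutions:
 f(a) = C1 + a^4/18 + 3*a^3/8 - a/3 - 2*sin(5*a/8)/5


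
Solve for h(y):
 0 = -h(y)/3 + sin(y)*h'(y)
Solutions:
 h(y) = C1*(cos(y) - 1)^(1/6)/(cos(y) + 1)^(1/6)


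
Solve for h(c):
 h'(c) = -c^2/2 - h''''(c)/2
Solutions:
 h(c) = C1 + C4*exp(-2^(1/3)*c) - c^3/6 + (C2*sin(2^(1/3)*sqrt(3)*c/2) + C3*cos(2^(1/3)*sqrt(3)*c/2))*exp(2^(1/3)*c/2)


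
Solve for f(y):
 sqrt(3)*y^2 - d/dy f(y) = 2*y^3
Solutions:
 f(y) = C1 - y^4/2 + sqrt(3)*y^3/3


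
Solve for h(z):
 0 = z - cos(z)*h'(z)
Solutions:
 h(z) = C1 + Integral(z/cos(z), z)


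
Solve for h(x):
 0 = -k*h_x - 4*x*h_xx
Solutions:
 h(x) = C1 + x^(1 - re(k)/4)*(C2*sin(log(x)*Abs(im(k))/4) + C3*cos(log(x)*im(k)/4))


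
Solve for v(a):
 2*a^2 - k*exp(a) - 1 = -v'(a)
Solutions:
 v(a) = C1 - 2*a^3/3 + a + k*exp(a)


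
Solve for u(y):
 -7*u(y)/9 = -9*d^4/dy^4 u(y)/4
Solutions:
 u(y) = C1*exp(-sqrt(2)*7^(1/4)*y/3) + C2*exp(sqrt(2)*7^(1/4)*y/3) + C3*sin(sqrt(2)*7^(1/4)*y/3) + C4*cos(sqrt(2)*7^(1/4)*y/3)


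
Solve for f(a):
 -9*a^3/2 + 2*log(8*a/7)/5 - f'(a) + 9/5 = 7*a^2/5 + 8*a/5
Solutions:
 f(a) = C1 - 9*a^4/8 - 7*a^3/15 - 4*a^2/5 + 2*a*log(a)/5 - 2*a*log(7)/5 + 6*a*log(2)/5 + 7*a/5


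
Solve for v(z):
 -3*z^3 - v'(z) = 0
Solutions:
 v(z) = C1 - 3*z^4/4


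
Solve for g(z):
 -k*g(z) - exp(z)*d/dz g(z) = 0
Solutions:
 g(z) = C1*exp(k*exp(-z))


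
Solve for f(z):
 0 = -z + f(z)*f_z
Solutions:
 f(z) = -sqrt(C1 + z^2)
 f(z) = sqrt(C1 + z^2)


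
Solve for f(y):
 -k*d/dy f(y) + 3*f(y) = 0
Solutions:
 f(y) = C1*exp(3*y/k)


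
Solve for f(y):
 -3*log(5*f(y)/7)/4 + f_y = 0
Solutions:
 -4*Integral(1/(log(_y) - log(7) + log(5)), (_y, f(y)))/3 = C1 - y


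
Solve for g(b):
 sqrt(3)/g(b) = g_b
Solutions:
 g(b) = -sqrt(C1 + 2*sqrt(3)*b)
 g(b) = sqrt(C1 + 2*sqrt(3)*b)


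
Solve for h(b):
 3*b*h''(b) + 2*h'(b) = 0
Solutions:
 h(b) = C1 + C2*b^(1/3)


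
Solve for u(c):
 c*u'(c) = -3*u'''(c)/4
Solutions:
 u(c) = C1 + Integral(C2*airyai(-6^(2/3)*c/3) + C3*airybi(-6^(2/3)*c/3), c)


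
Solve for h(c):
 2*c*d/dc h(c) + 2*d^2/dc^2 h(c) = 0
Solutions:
 h(c) = C1 + C2*erf(sqrt(2)*c/2)


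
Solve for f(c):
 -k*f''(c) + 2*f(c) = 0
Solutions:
 f(c) = C1*exp(-sqrt(2)*c*sqrt(1/k)) + C2*exp(sqrt(2)*c*sqrt(1/k))


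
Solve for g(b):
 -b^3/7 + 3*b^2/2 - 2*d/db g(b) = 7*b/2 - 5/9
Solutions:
 g(b) = C1 - b^4/56 + b^3/4 - 7*b^2/8 + 5*b/18


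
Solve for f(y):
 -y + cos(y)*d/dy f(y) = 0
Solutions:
 f(y) = C1 + Integral(y/cos(y), y)


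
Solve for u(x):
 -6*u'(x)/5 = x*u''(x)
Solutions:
 u(x) = C1 + C2/x^(1/5)


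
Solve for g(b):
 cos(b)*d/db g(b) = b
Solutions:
 g(b) = C1 + Integral(b/cos(b), b)


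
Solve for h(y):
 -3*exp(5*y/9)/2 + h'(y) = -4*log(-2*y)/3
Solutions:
 h(y) = C1 - 4*y*log(-y)/3 + 4*y*(1 - log(2))/3 + 27*exp(5*y/9)/10


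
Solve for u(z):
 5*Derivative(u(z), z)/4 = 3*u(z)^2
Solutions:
 u(z) = -5/(C1 + 12*z)


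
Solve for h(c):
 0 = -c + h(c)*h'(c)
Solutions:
 h(c) = -sqrt(C1 + c^2)
 h(c) = sqrt(C1 + c^2)


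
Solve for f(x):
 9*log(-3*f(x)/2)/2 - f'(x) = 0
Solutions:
 -2*Integral(1/(log(-_y) - log(2) + log(3)), (_y, f(x)))/9 = C1 - x


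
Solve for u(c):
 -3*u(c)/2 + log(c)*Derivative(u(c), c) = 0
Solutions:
 u(c) = C1*exp(3*li(c)/2)


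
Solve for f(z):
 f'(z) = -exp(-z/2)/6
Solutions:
 f(z) = C1 + exp(-z/2)/3


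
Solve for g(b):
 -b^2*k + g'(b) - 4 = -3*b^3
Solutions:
 g(b) = C1 - 3*b^4/4 + b^3*k/3 + 4*b


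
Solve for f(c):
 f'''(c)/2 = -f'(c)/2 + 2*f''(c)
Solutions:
 f(c) = C1 + C2*exp(c*(2 - sqrt(3))) + C3*exp(c*(sqrt(3) + 2))


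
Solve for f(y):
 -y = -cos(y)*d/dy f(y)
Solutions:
 f(y) = C1 + Integral(y/cos(y), y)


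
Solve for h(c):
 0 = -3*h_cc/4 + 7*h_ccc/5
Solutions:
 h(c) = C1 + C2*c + C3*exp(15*c/28)


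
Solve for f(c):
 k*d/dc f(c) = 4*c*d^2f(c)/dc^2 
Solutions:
 f(c) = C1 + c^(re(k)/4 + 1)*(C2*sin(log(c)*Abs(im(k))/4) + C3*cos(log(c)*im(k)/4))


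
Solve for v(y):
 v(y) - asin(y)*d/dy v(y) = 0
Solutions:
 v(y) = C1*exp(Integral(1/asin(y), y))


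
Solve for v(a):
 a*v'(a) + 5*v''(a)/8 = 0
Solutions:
 v(a) = C1 + C2*erf(2*sqrt(5)*a/5)


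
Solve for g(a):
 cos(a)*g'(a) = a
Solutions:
 g(a) = C1 + Integral(a/cos(a), a)


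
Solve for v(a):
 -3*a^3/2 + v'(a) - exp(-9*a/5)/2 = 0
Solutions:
 v(a) = C1 + 3*a^4/8 - 5*exp(-9*a/5)/18


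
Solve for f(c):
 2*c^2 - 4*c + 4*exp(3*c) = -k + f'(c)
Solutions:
 f(c) = C1 + 2*c^3/3 - 2*c^2 + c*k + 4*exp(3*c)/3


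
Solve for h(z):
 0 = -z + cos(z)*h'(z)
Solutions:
 h(z) = C1 + Integral(z/cos(z), z)


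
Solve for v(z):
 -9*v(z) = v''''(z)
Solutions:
 v(z) = (C1*sin(sqrt(6)*z/2) + C2*cos(sqrt(6)*z/2))*exp(-sqrt(6)*z/2) + (C3*sin(sqrt(6)*z/2) + C4*cos(sqrt(6)*z/2))*exp(sqrt(6)*z/2)


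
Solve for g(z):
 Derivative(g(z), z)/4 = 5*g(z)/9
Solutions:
 g(z) = C1*exp(20*z/9)


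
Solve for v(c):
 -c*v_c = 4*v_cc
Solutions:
 v(c) = C1 + C2*erf(sqrt(2)*c/4)


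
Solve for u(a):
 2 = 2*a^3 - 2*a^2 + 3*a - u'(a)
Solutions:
 u(a) = C1 + a^4/2 - 2*a^3/3 + 3*a^2/2 - 2*a


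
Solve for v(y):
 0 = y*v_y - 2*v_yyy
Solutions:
 v(y) = C1 + Integral(C2*airyai(2^(2/3)*y/2) + C3*airybi(2^(2/3)*y/2), y)


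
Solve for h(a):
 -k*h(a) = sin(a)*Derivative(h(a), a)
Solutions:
 h(a) = C1*exp(k*(-log(cos(a) - 1) + log(cos(a) + 1))/2)


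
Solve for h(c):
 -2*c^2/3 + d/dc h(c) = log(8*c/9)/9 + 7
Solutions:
 h(c) = C1 + 2*c^3/9 + c*log(c)/9 - 2*c*log(3)/9 + c*log(2)/3 + 62*c/9


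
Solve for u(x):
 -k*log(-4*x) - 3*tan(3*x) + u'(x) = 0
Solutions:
 u(x) = C1 + k*x*(log(-x) - 1) + 2*k*x*log(2) - log(cos(3*x))


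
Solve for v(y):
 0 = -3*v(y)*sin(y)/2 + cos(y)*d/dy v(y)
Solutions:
 v(y) = C1/cos(y)^(3/2)


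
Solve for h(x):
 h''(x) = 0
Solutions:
 h(x) = C1 + C2*x


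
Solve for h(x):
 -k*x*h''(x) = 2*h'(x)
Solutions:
 h(x) = C1 + x^(((re(k) - 2)*re(k) + im(k)^2)/(re(k)^2 + im(k)^2))*(C2*sin(2*log(x)*Abs(im(k))/(re(k)^2 + im(k)^2)) + C3*cos(2*log(x)*im(k)/(re(k)^2 + im(k)^2)))


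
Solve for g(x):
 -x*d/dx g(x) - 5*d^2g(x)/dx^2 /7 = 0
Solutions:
 g(x) = C1 + C2*erf(sqrt(70)*x/10)


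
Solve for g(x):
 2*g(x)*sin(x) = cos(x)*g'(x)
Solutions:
 g(x) = C1/cos(x)^2


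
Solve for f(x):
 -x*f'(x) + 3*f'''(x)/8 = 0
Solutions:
 f(x) = C1 + Integral(C2*airyai(2*3^(2/3)*x/3) + C3*airybi(2*3^(2/3)*x/3), x)


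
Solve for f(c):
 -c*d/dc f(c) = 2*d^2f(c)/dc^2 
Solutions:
 f(c) = C1 + C2*erf(c/2)


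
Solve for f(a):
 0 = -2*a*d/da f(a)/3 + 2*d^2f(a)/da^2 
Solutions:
 f(a) = C1 + C2*erfi(sqrt(6)*a/6)


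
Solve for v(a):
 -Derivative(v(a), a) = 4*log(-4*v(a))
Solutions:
 Integral(1/(log(-_y) + 2*log(2)), (_y, v(a)))/4 = C1 - a


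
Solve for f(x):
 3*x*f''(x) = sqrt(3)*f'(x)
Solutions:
 f(x) = C1 + C2*x^(sqrt(3)/3 + 1)


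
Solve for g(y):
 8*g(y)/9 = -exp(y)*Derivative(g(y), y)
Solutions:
 g(y) = C1*exp(8*exp(-y)/9)


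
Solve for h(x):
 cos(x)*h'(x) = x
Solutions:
 h(x) = C1 + Integral(x/cos(x), x)


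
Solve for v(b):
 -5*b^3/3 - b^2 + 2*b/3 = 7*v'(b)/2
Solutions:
 v(b) = C1 - 5*b^4/42 - 2*b^3/21 + 2*b^2/21


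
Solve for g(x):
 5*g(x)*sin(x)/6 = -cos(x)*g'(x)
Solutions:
 g(x) = C1*cos(x)^(5/6)


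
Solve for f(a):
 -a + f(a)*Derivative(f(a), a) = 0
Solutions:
 f(a) = -sqrt(C1 + a^2)
 f(a) = sqrt(C1 + a^2)


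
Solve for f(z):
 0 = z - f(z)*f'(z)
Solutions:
 f(z) = -sqrt(C1 + z^2)
 f(z) = sqrt(C1 + z^2)


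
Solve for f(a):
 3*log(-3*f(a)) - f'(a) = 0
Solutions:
 -Integral(1/(log(-_y) + log(3)), (_y, f(a)))/3 = C1 - a


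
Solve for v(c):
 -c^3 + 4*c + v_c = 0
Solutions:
 v(c) = C1 + c^4/4 - 2*c^2


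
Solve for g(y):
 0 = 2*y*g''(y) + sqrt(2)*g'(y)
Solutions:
 g(y) = C1 + C2*y^(1 - sqrt(2)/2)


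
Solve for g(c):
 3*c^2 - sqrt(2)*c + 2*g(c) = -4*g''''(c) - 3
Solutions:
 g(c) = -3*c^2/2 + sqrt(2)*c/2 + (C1*sin(2^(1/4)*c/2) + C2*cos(2^(1/4)*c/2))*exp(-2^(1/4)*c/2) + (C3*sin(2^(1/4)*c/2) + C4*cos(2^(1/4)*c/2))*exp(2^(1/4)*c/2) - 3/2


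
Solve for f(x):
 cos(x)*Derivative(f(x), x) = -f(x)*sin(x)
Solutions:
 f(x) = C1*cos(x)


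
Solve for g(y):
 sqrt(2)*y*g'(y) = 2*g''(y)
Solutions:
 g(y) = C1 + C2*erfi(2^(1/4)*y/2)


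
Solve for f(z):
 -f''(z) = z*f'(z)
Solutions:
 f(z) = C1 + C2*erf(sqrt(2)*z/2)


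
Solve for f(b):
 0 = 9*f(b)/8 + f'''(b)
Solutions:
 f(b) = C3*exp(-3^(2/3)*b/2) + (C1*sin(3*3^(1/6)*b/4) + C2*cos(3*3^(1/6)*b/4))*exp(3^(2/3)*b/4)


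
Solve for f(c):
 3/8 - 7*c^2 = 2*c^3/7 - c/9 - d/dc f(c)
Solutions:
 f(c) = C1 + c^4/14 + 7*c^3/3 - c^2/18 - 3*c/8


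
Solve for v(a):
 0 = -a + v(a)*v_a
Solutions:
 v(a) = -sqrt(C1 + a^2)
 v(a) = sqrt(C1 + a^2)


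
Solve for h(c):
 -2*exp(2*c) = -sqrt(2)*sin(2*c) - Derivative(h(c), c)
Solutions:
 h(c) = C1 + exp(2*c) + sqrt(2)*cos(2*c)/2


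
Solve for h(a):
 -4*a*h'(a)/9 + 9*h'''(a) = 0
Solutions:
 h(a) = C1 + Integral(C2*airyai(6^(2/3)*a/9) + C3*airybi(6^(2/3)*a/9), a)
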